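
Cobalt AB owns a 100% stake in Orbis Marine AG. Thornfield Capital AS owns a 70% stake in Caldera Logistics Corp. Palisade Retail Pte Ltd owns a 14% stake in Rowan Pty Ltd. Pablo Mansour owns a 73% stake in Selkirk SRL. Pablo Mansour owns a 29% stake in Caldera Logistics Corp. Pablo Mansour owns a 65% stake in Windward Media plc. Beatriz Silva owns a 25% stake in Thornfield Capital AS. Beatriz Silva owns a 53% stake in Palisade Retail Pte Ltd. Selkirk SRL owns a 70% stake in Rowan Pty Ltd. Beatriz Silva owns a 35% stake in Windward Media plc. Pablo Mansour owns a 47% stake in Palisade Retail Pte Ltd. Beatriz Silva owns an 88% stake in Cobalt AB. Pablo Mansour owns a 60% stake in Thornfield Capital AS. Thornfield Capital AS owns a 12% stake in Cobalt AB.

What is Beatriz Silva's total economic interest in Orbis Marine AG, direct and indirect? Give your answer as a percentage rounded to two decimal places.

Beatriz reaches Orbis along 2 paths.
Via Cobalt: 88% × 100% = 88%.
Via Thornfield → Cobalt: 25% × 12% × 100% = 3%.
Total: 88% + 3% = 91%.
Rounded: 91.00%.

91.00%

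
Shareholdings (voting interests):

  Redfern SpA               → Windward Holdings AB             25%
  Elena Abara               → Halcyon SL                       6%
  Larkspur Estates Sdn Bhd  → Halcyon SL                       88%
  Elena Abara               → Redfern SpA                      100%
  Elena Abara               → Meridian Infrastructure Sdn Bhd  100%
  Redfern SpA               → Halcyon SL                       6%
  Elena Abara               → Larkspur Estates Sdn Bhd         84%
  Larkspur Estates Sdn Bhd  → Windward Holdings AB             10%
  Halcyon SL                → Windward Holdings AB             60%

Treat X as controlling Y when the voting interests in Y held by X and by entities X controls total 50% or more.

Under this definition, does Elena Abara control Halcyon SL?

Elena holds 100% of Redfern, so Elena controls Redfern.
Elena holds 84% of Larkspur, so Elena controls Larkspur.
Elena and Larkspur and Redfern together hold 6% + 88% + 6% = 100% of Halcyon, so Elena controls Halcyon.

Yes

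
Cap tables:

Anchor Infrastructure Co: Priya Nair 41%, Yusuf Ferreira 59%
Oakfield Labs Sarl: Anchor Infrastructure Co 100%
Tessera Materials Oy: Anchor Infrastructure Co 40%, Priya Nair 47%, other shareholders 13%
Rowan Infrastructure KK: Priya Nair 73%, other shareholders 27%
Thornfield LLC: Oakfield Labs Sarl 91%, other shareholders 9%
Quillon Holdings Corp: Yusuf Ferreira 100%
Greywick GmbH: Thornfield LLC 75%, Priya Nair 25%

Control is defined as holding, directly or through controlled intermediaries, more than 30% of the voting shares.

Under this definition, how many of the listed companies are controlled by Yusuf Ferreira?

Yusuf holds 59% of Anchor, so Yusuf controls Anchor.
Anchor holds 100% of Oakfield, so Yusuf controls Oakfield.
Anchor holds 40% of Tessera, so Yusuf controls Tessera.
Oakfield holds 91% of Thornfield, so Yusuf controls Thornfield.
Yusuf holds 100% of Quillon, so Yusuf controls Quillon.
Thornfield holds 75% of Greywick, so Yusuf controls Greywick.
No other company's threshold is met.
Yusuf controls 6 companies.

6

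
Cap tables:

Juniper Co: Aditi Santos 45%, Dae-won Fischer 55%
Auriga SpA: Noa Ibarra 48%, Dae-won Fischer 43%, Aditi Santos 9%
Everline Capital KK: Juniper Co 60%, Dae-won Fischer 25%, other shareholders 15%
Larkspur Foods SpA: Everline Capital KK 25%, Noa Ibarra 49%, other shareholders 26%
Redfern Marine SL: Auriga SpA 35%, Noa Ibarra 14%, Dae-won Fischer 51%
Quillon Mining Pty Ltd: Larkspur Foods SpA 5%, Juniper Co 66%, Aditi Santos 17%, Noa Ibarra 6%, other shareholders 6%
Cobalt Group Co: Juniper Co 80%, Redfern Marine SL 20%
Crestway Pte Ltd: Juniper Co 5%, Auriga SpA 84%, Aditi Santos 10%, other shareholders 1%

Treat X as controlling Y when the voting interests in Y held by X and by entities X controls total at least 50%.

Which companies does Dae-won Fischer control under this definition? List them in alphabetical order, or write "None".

Cobalt Group Co, Everline Capital KK, Juniper Co, Quillon Mining Pty Ltd, Redfern Marine SL

Dae-won holds 55% of Juniper, so Dae-won controls Juniper.
Juniper and Dae-won together hold 60% + 25% = 85% of Everline, so Dae-won controls Everline.
Dae-won holds 51% of Redfern, so Dae-won controls Redfern.
Juniper holds 66% of Quillon, so Dae-won controls Quillon.
Juniper and Redfern together hold 80% + 20% = 100% of Cobalt, so Dae-won controls Cobalt.
No other company's threshold is met.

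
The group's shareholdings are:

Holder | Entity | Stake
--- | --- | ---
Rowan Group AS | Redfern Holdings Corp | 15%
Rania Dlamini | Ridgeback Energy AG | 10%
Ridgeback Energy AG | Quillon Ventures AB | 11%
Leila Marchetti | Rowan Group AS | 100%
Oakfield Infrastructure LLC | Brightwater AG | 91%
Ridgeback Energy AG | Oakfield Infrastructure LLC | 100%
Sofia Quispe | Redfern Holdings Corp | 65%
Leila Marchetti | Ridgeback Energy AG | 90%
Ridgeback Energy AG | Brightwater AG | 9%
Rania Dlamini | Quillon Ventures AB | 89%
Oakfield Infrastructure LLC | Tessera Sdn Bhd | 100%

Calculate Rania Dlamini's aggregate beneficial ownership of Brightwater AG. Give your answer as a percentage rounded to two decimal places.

Rania reaches Brightwater along 2 paths.
Via Ridgeback: 10% × 9% = 0.9%.
Via Ridgeback → Oakfield: 10% × 100% × 91% = 9.1%.
Total: 0.9% + 9.1% = 10%.
Rounded: 10.00%.

10.00%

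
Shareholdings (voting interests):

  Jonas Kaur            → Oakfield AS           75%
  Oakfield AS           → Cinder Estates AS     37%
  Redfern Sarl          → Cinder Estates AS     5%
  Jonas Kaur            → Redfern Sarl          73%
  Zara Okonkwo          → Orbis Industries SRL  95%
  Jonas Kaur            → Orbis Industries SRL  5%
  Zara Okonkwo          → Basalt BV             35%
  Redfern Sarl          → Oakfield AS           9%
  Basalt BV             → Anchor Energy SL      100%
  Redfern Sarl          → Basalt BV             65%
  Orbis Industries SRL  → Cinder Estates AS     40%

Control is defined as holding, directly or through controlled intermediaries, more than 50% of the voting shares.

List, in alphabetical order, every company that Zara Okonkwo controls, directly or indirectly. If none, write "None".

Zara holds 95% of Orbis, so Zara controls Orbis.
No other company's threshold is met.

Orbis Industries SRL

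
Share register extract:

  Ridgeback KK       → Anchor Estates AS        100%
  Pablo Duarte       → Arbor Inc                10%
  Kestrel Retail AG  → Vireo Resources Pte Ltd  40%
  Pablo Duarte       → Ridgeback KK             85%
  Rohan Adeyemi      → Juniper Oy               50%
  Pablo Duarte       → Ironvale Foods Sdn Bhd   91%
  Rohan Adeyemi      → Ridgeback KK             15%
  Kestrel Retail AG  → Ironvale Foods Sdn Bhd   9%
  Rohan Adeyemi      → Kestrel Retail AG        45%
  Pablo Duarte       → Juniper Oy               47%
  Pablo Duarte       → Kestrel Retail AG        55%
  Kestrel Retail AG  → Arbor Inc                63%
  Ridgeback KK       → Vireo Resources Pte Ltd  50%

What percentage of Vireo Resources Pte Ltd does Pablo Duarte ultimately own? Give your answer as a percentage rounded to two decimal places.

64.50%

Pablo reaches Vireo along 2 paths.
Via Ridgeback: 85% × 50% = 42.5%.
Via Kestrel: 55% × 40% = 22%.
Total: 42.5% + 22% = 64.5%.
Rounded: 64.50%.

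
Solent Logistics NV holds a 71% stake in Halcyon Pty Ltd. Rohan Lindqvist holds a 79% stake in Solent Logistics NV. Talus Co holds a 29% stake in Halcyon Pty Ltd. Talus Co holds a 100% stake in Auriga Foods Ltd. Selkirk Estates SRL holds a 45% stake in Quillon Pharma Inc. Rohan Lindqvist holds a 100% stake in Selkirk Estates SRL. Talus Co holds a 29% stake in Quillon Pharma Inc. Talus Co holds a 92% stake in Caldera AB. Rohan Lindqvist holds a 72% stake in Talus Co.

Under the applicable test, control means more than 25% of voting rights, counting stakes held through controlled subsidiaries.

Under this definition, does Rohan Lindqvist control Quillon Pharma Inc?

Rohan holds 100% of Selkirk, so Rohan controls Selkirk.
Rohan holds 72% of Talus, so Rohan controls Talus.
Selkirk and Talus together hold 45% + 29% = 74% of Quillon, so Rohan controls Quillon.

Yes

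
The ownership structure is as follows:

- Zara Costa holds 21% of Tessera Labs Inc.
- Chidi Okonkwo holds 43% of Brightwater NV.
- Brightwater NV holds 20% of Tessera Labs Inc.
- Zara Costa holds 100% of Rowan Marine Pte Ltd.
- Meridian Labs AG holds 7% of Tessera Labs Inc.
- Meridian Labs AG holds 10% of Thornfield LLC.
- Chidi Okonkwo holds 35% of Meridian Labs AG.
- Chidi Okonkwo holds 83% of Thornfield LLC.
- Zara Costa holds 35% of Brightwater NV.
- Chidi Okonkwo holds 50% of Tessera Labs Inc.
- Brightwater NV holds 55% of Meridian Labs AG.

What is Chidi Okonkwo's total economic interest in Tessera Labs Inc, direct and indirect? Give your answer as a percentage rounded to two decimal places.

Chidi reaches Tessera along 4 paths.
Via Brightwater: 43% × 20% = 8.6%.
Direct stake: 50% = 50%.
Via Meridian: 35% × 7% = 2.45%.
Via Brightwater → Meridian: 43% × 55% × 7% = 1.6555%.
Total: 8.6% + 50% + 2.45% + 1.6555% = 62.7055%.
Rounded: 62.71%.

62.71%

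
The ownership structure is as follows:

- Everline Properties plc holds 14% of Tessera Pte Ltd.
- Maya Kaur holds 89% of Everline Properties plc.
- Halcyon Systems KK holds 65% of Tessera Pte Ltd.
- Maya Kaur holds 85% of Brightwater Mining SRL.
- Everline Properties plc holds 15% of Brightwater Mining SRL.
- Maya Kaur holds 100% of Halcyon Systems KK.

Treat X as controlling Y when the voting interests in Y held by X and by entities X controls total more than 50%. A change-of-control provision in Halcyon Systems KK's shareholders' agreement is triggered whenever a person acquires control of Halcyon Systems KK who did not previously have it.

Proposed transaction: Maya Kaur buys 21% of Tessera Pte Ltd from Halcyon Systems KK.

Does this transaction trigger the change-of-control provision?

No

The purchase adds only to Maya's holdings (Halcyon's stake shrinks), so Maya is the only person who could newly come to control Halcyon.
Maya holds 100% of Halcyon, so Maya controls Halcyon.
So Maya already controls Halcyon before the transaction.
After the purchase, Maya holds 21% of Tessera directly, and Halcyon's stake falls to 44%.
Maya controlled Halcyon already, so this is not a new person acquiring control; every other person's position is unchanged or reduced.
No new person acquires control, so the clause is not triggered.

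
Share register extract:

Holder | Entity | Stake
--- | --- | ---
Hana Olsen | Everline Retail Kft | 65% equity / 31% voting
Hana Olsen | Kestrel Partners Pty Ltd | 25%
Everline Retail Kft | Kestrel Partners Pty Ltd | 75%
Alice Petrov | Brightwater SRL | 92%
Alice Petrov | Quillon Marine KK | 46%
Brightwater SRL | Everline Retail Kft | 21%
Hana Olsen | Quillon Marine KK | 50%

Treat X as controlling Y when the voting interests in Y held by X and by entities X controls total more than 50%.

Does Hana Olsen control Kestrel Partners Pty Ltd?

Hana's largest direct stake is 50% in Quillon, which does not meet the threshold, so Hana controls no company.
In Kestrel, Hana's side holds only 25%, not > 50%.
So Hana does not control Kestrel.

No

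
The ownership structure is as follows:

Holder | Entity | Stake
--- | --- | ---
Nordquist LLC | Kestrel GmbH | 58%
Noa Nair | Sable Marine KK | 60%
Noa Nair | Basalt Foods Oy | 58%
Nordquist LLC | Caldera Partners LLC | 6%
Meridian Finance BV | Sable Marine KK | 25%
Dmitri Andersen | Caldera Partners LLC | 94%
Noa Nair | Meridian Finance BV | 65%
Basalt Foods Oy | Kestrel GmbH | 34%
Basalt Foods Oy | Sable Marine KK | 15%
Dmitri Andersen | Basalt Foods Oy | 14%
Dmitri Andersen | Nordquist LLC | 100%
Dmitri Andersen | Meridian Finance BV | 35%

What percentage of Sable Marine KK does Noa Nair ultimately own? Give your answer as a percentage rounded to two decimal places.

84.95%

Noa reaches Sable along 3 paths.
Via Meridian: 65% × 25% = 16.25%.
Via Basalt: 58% × 15% = 8.7%.
Direct stake: 60% = 60%.
Total: 16.25% + 8.7% + 60% = 84.95%.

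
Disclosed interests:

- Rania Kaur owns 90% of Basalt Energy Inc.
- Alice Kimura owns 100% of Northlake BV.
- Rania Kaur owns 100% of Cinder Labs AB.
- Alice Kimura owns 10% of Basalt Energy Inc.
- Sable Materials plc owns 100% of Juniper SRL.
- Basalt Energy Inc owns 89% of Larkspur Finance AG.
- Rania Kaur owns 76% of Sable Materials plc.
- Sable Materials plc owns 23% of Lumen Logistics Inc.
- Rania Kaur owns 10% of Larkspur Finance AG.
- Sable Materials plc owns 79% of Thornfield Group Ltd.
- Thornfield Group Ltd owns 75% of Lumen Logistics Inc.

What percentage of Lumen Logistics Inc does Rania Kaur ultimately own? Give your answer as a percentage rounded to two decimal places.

62.51%

Rania reaches Lumen along 2 paths.
Via Sable → Thornfield: 76% × 79% × 75% = 45.03%.
Via Sable: 76% × 23% = 17.48%.
Total: 45.03% + 17.48% = 62.51%.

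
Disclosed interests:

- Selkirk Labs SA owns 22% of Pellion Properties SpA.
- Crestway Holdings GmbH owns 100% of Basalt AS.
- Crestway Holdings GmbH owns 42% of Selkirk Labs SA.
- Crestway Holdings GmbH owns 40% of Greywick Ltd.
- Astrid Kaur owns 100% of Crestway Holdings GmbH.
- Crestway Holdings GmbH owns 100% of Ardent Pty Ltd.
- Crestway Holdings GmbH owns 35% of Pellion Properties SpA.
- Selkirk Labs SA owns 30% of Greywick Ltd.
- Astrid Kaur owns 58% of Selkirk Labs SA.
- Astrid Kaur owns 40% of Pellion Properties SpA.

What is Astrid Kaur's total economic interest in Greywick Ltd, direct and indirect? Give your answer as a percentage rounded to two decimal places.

Astrid reaches Greywick along 3 paths.
Via Crestway → Selkirk: 100% × 42% × 30% = 12.6%.
Via Selkirk: 58% × 30% = 17.4%.
Via Crestway: 100% × 40% = 40%.
Total: 12.6% + 17.4% + 40% = 70%.
Rounded: 70.00%.

70.00%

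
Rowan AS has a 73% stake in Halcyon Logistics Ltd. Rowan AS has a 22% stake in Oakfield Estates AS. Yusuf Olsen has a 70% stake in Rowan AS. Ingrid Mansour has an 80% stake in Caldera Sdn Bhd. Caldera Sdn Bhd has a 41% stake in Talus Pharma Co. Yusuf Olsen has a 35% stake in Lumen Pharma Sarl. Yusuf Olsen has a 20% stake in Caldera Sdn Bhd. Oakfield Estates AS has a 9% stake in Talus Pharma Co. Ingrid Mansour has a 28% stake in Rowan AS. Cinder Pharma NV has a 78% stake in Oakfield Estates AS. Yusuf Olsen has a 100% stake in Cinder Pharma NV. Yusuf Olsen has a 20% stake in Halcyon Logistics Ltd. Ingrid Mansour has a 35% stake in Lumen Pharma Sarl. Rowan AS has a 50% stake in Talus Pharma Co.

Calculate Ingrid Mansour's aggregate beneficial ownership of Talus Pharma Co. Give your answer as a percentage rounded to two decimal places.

47.35%

Ingrid reaches Talus along 3 paths.
Via Rowan → Oakfield: 28% × 22% × 9% = 0.5544%.
Via Rowan: 28% × 50% = 14%.
Via Caldera: 80% × 41% = 32.8%.
Total: 0.5544% + 14% + 32.8% = 47.3544%.
Rounded: 47.35%.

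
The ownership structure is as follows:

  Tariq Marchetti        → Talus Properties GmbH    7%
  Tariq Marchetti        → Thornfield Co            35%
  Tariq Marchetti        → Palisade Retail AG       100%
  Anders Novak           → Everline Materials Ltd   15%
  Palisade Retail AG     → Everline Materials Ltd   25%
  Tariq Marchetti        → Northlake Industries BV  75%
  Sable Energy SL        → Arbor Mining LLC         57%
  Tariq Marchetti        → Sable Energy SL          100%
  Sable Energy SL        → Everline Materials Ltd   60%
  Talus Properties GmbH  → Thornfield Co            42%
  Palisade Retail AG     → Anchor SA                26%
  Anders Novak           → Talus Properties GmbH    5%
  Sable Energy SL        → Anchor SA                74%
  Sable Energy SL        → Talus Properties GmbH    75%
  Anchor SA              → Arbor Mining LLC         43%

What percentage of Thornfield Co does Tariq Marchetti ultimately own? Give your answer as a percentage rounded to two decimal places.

69.44%

Tariq reaches Thornfield along 3 paths.
Direct stake: 35% = 35%.
Via Sable → Talus: 100% × 75% × 42% = 31.5%.
Via Talus: 7% × 42% = 2.94%.
Total: 35% + 31.5% + 2.94% = 69.44%.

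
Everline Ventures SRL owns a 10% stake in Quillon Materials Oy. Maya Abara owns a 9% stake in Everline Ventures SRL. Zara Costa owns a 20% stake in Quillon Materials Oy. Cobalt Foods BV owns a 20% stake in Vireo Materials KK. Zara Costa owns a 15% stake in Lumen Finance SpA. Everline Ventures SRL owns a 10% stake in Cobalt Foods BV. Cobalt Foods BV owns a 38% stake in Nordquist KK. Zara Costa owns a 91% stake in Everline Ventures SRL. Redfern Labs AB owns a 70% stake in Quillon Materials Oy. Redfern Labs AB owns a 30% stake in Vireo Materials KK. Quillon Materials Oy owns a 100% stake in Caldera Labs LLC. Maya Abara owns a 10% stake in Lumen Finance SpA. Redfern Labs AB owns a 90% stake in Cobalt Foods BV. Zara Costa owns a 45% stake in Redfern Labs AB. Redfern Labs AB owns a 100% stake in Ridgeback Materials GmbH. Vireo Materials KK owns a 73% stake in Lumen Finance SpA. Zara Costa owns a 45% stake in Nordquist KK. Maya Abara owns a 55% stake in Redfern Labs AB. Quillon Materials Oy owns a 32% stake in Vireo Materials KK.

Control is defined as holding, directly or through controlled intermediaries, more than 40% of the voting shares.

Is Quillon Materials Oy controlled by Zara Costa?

Yes

Zara holds 91% of Everline, so Zara controls Everline.
Zara holds 45% of Redfern, so Zara controls Redfern.
Everline and Zara and Redfern together hold 10% + 20% + 70% = 100% of Quillon, so Zara controls Quillon.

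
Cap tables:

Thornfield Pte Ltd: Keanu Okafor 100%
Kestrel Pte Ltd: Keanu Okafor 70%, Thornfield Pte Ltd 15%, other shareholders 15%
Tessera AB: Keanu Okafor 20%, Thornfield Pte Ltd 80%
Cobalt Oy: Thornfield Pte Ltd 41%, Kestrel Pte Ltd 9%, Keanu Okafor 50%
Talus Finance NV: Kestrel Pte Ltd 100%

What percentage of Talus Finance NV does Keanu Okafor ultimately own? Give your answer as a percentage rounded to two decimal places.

85.00%

Keanu reaches Talus along 2 paths.
Via Kestrel: 70% × 100% = 70%.
Via Thornfield → Kestrel: 100% × 15% × 100% = 15%.
Total: 70% + 15% = 85%.
Rounded: 85.00%.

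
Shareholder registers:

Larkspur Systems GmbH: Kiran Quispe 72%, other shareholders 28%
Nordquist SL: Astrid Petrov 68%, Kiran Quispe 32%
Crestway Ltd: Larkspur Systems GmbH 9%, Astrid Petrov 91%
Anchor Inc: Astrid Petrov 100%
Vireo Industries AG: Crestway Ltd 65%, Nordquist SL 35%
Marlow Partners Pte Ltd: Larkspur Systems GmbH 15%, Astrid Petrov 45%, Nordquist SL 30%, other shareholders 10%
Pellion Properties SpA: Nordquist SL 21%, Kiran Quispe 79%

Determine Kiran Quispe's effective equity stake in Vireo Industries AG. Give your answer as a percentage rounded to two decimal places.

Kiran reaches Vireo along 2 paths.
Via Larkspur → Crestway: 72% × 9% × 65% = 4.212%.
Via Nordquist: 32% × 35% = 11.2%.
Total: 4.212% + 11.2% = 15.412%.
Rounded: 15.41%.

15.41%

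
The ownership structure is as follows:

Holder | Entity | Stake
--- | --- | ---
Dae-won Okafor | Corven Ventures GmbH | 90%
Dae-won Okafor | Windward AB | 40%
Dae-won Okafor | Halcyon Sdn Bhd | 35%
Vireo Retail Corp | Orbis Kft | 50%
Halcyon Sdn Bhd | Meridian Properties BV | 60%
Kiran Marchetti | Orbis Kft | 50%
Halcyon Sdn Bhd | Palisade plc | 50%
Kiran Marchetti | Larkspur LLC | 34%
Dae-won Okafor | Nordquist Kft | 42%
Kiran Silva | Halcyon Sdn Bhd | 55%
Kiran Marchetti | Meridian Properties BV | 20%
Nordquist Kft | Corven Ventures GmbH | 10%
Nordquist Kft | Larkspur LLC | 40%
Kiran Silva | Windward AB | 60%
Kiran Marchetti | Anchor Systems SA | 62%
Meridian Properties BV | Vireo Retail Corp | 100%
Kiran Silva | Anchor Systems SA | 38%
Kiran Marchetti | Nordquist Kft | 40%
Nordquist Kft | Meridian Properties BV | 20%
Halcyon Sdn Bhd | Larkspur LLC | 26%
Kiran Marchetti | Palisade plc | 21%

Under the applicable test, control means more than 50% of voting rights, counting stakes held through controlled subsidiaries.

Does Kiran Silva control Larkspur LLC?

Kiran Silva holds 55% of Halcyon, so Kiran Silva controls Halcyon.
Kiran Silva holds 60% of Windward, so Kiran Silva controls Windward.
Halcyon holds 60% of Meridian, so Kiran Silva controls Meridian.
Meridian holds 100% of Vireo, so Kiran Silva controls Vireo.
In Larkspur, Kiran Silva's side holds only 26%, not > 50%.
So Kiran Silva does not control Larkspur.

No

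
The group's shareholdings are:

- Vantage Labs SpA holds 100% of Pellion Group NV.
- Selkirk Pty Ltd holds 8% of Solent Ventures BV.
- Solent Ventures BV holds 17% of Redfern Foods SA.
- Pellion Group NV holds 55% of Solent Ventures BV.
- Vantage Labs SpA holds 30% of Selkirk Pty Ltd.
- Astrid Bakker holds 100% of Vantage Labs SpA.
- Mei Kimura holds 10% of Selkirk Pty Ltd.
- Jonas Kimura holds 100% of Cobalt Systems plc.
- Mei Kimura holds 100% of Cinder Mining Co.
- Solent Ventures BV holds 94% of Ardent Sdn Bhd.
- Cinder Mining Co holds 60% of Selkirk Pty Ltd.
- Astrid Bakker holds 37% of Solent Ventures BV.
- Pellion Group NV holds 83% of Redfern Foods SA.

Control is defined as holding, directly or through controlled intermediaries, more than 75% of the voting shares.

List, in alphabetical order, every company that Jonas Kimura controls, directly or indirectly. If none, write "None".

Jonas holds 100% of Cobalt, so Jonas controls Cobalt.
No other company's threshold is met.

Cobalt Systems plc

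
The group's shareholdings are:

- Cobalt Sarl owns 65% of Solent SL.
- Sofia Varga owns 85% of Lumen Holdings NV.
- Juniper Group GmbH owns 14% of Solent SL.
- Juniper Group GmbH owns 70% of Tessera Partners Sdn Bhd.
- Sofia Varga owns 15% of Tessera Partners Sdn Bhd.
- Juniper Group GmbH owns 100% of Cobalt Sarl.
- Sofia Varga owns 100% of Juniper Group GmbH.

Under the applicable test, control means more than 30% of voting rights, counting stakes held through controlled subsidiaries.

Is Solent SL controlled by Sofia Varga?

Yes

Sofia holds 100% of Juniper, so Sofia controls Juniper.
Juniper holds 100% of Cobalt, so Sofia controls Cobalt.
Cobalt and Juniper together hold 65% + 14% = 79% of Solent, so Sofia controls Solent.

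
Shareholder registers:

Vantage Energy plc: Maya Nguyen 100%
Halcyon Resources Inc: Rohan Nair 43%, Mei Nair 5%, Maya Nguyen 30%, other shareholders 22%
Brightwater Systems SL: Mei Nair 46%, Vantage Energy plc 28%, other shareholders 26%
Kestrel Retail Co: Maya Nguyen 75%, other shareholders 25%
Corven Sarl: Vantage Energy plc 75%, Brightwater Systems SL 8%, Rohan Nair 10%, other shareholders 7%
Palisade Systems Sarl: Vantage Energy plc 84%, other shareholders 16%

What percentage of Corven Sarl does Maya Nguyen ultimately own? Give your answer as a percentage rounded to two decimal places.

Maya reaches Corven along 2 paths.
Via Vantage: 100% × 75% = 75%.
Via Vantage → Brightwater: 100% × 28% × 8% = 2.24%.
Total: 75% + 2.24% = 77.24%.

77.24%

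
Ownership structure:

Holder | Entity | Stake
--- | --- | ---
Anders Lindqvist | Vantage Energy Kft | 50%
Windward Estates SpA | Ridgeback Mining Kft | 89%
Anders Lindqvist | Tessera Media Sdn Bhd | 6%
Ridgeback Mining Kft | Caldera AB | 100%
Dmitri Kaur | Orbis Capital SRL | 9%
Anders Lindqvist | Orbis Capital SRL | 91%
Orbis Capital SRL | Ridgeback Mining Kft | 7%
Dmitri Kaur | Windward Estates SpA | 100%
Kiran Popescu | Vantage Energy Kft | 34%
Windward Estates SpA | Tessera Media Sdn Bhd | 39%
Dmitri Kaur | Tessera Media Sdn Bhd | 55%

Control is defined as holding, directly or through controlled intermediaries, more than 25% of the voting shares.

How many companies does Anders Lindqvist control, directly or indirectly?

Anders holds 50% of Vantage, so Anders controls Vantage.
Anders holds 91% of Orbis, so Anders controls Orbis.
No other company's threshold is met.
Anders controls 2 companies.

2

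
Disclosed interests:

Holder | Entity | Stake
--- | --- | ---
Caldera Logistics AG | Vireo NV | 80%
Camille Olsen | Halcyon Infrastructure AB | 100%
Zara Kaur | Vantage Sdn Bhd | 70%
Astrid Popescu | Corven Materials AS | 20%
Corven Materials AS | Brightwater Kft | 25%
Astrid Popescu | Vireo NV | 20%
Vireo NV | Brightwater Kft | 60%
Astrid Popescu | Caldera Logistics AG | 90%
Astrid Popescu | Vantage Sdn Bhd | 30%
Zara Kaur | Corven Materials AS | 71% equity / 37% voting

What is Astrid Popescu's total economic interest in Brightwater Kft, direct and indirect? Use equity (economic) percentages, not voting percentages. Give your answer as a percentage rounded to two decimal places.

60.20%

Astrid reaches Brightwater along 3 paths.
Via Corven: 20% × 25% = 5%.
Via Vireo: 20% × 60% = 12%.
Via Caldera → Vireo: 90% × 80% × 60% = 43.2%.
Total: 5% + 12% + 43.2% = 60.2%.
Rounded: 60.20%.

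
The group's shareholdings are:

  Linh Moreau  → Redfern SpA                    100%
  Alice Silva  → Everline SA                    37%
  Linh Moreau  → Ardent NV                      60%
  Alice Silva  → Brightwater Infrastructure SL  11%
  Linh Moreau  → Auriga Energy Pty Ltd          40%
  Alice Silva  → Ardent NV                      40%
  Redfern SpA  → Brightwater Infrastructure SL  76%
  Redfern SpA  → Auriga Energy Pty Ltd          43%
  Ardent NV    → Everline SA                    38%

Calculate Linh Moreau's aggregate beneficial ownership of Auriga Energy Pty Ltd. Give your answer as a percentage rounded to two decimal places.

Linh reaches Auriga along 2 paths.
Direct stake: 40% = 40%.
Via Redfern: 100% × 43% = 43%.
Total: 40% + 43% = 83%.
Rounded: 83.00%.

83.00%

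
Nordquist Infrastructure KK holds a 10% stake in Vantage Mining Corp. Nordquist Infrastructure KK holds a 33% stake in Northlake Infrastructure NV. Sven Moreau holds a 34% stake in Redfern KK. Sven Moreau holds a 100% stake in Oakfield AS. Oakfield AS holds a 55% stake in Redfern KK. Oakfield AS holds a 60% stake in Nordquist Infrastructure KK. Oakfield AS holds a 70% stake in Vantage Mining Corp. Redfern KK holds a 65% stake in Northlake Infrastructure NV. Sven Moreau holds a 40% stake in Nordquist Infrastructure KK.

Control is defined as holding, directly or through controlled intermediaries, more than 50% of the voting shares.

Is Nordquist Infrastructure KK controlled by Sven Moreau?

Yes

Sven holds 100% of Oakfield, so Sven controls Oakfield.
Sven and Oakfield together hold 40% + 60% = 100% of Nordquist, so Sven controls Nordquist.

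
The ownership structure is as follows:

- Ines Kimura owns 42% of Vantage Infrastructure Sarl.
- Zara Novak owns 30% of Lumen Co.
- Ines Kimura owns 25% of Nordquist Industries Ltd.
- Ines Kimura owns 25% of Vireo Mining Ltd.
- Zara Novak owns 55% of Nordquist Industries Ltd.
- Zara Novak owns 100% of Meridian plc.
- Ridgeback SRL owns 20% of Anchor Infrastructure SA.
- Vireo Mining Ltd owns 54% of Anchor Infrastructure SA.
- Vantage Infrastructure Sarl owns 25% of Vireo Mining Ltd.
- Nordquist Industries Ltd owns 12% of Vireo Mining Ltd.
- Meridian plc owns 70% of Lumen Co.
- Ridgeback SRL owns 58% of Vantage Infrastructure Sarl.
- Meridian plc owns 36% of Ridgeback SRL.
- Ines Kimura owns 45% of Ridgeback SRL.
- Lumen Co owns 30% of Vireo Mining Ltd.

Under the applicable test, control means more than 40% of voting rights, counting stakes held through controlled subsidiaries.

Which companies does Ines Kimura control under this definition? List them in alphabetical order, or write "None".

Ines holds 45% of Ridgeback, so Ines controls Ridgeback.
Ridgeback and Ines together hold 58% + 42% = 100% of Vantage, so Ines controls Vantage.
Vantage and Ines together hold 25% + 25% = 50% of Vireo, so Ines controls Vireo.
Vireo and Ridgeback together hold 54% + 20% = 74% of Anchor, so Ines controls Anchor.
No other company's threshold is met.

Anchor Infrastructure SA, Ridgeback SRL, Vantage Infrastructure Sarl, Vireo Mining Ltd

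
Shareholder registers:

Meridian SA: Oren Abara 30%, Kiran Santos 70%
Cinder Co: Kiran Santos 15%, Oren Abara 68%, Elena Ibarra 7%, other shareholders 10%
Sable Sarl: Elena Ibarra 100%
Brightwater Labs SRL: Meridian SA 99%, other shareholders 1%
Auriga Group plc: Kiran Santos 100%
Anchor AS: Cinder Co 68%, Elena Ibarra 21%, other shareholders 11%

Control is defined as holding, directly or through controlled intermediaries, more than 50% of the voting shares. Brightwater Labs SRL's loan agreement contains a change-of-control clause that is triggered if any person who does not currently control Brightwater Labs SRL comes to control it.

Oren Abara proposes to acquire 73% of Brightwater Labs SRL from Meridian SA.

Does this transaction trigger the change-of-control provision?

Yes

The purchase adds only to Oren's holdings (Meridian's stake shrinks), so Oren is the only person who could newly come to control Brightwater.
Oren holds 68% of Cinder, so Oren controls Cinder.
Cinder holds 68% of Anchor, so Oren controls Anchor.
Neither Oren nor any entity Oren controls holds any voting interest in Brightwater.
So before the transaction, Oren does not control Brightwater.
After the purchase, Oren holds 73% of Brightwater directly, and Meridian's stake falls to 26%.
Oren holds 73% of Brightwater, so Oren controls Brightwater.
Oren did not control Brightwater before and does after, so the clause is triggered.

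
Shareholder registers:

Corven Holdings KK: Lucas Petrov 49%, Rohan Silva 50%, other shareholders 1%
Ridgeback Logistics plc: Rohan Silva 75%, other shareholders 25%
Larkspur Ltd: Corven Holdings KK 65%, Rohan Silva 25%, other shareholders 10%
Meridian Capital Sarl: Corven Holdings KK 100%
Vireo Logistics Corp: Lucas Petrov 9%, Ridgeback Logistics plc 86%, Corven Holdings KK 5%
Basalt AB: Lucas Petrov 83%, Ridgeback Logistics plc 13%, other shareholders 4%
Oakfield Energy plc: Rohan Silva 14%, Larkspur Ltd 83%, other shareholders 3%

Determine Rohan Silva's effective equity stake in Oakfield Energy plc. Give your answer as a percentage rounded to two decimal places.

61.73%

Rohan reaches Oakfield along 3 paths.
Direct stake: 14% = 14%.
Via Corven → Larkspur: 50% × 65% × 83% = 26.975%.
Via Larkspur: 25% × 83% = 20.75%.
Total: 14% + 26.975% + 20.75% = 61.725%.
Rounded: 61.73%.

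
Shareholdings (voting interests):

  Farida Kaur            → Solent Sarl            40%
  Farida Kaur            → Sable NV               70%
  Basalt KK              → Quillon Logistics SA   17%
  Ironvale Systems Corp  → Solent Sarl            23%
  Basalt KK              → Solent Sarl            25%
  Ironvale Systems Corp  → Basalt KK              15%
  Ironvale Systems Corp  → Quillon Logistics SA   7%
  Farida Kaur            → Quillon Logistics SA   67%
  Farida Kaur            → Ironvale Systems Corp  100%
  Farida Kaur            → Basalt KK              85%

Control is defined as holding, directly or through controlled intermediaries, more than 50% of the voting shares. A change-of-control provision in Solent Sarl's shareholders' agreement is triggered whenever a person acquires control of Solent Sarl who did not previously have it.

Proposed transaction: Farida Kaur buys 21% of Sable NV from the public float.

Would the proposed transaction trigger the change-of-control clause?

The purchase changes only Farida's holdings, so Farida is the only person who could newly come to control Solent.
Farida holds 100% of Ironvale, so Farida controls Ironvale.
Ironvale and Farida together hold 15% + 85% = 100% of Basalt, so Farida controls Basalt.
Farida and Basalt and Ironvale together hold 40% + 25% + 23% = 88% of Solent, so Farida controls Solent.
So Farida already controls Solent before the transaction.
After the purchase, Farida's direct stake in Sable rises to 70% + 21% = 91%.
Farida controlled Solent already, so this is not a new person acquiring control; every other person's position is unchanged or reduced.
No new person acquires control, so the clause is not triggered.

No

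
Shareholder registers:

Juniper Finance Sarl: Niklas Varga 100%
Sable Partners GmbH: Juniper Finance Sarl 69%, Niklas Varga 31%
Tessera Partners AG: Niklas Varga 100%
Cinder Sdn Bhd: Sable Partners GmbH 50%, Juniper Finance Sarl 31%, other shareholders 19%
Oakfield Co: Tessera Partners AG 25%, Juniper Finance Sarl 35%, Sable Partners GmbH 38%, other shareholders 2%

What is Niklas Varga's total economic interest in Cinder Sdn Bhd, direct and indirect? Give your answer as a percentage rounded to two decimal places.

81.00%

Niklas reaches Cinder along 3 paths.
Via Juniper → Sable: 100% × 69% × 50% = 34.5%.
Via Sable: 31% × 50% = 15.5%.
Via Juniper: 100% × 31% = 31%.
Total: 34.5% + 15.5% + 31% = 81%.
Rounded: 81.00%.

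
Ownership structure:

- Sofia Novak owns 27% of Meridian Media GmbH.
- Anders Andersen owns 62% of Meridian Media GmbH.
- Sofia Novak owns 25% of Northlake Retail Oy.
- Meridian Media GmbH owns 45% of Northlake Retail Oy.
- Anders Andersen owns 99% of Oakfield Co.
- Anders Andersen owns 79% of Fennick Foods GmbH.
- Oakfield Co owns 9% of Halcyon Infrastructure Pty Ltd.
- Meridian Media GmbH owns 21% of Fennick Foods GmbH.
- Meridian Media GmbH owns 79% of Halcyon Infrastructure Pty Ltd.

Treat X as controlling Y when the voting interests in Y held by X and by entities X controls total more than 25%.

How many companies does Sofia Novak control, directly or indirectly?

3

Sofia holds 27% of Meridian, so Sofia controls Meridian.
Sofia and Meridian together hold 25% + 45% = 70% of Northlake, so Sofia controls Northlake.
Meridian holds 79% of Halcyon, so Sofia controls Halcyon.
No other company's threshold is met.
Sofia controls 3 companies.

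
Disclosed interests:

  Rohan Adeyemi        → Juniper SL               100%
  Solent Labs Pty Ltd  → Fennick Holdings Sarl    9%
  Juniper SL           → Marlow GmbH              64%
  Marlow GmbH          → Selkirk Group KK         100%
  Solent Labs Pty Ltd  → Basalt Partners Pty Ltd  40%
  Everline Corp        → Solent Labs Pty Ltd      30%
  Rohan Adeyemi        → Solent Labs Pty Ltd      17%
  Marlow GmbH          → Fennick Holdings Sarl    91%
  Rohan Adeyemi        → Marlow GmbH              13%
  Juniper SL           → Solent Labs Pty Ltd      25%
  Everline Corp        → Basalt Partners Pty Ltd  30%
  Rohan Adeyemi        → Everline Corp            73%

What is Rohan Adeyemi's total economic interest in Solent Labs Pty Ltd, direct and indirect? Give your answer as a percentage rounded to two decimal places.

Rohan reaches Solent along 3 paths.
Via Everline: 73% × 30% = 21.9%.
Direct stake: 17% = 17%.
Via Juniper: 100% × 25% = 25%.
Total: 21.9% + 17% + 25% = 63.9%.
Rounded: 63.90%.

63.90%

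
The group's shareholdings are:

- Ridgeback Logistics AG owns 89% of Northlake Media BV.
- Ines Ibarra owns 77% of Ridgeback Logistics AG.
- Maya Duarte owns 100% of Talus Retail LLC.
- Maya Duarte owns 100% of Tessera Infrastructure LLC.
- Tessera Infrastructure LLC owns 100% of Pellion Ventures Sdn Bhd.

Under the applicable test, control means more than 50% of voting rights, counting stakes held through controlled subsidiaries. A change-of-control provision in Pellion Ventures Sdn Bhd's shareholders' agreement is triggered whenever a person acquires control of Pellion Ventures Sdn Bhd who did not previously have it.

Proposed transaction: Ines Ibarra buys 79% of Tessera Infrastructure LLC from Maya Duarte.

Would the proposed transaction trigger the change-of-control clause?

Yes

The purchase adds only to Ines's holdings (Maya's stake shrinks), so Ines is the only person who could newly come to control Pellion.
Ines holds 77% of Ridgeback, so Ines controls Ridgeback.
Ridgeback holds 89% of Northlake, so Ines controls Northlake.
Neither Ines nor any entity Ines controls holds any voting interest in Pellion.
So before the transaction, Ines does not control Pellion.
After the purchase, Ines holds 79% of Tessera directly, and Maya's stake falls to 21%.
Ines holds 79% of Tessera, so Ines controls Tessera.
Tessera holds 100% of Pellion, so Ines controls Pellion.
Ines did not control Pellion before and does after, so the clause is triggered.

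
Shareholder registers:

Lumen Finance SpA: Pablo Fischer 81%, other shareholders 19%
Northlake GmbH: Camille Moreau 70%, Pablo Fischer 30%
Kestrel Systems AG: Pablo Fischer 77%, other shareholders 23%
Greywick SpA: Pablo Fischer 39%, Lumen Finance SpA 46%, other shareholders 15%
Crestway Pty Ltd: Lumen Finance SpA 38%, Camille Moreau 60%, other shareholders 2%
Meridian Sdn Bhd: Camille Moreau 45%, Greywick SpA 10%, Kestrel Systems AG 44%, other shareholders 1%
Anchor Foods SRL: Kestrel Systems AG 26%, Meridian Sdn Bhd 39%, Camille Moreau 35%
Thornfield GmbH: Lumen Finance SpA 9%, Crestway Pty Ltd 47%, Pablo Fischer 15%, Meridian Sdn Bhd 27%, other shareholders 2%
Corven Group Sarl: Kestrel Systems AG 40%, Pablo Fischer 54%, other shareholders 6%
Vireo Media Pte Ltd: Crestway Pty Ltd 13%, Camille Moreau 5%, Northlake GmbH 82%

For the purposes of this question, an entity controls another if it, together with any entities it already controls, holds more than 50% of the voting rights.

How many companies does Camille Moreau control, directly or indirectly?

Camille holds 70% of Northlake, so Camille controls Northlake.
Camille holds 60% of Crestway, so Camille controls Crestway.
Crestway and Camille and Northlake together hold 13% + 5% + 82% = 100% of Vireo, so Camille controls Vireo.
No other company's threshold is met.
Camille controls 3 companies.

3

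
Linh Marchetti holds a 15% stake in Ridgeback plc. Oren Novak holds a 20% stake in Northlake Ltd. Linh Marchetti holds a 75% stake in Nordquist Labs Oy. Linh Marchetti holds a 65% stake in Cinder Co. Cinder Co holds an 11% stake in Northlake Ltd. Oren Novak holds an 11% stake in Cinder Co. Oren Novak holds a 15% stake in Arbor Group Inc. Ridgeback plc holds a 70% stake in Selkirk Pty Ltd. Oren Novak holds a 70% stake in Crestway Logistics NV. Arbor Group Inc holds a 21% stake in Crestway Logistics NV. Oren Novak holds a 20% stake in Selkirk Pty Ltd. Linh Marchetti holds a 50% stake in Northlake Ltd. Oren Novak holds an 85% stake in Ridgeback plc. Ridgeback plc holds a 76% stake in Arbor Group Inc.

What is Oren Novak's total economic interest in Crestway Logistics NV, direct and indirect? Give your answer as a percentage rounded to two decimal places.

Oren reaches Crestway along 3 paths.
Via Ridgeback → Arbor: 85% × 76% × 21% = 13.566%.
Via Arbor: 15% × 21% = 3.15%.
Direct stake: 70% = 70%.
Total: 13.566% + 3.15% + 70% = 86.716%.
Rounded: 86.72%.

86.72%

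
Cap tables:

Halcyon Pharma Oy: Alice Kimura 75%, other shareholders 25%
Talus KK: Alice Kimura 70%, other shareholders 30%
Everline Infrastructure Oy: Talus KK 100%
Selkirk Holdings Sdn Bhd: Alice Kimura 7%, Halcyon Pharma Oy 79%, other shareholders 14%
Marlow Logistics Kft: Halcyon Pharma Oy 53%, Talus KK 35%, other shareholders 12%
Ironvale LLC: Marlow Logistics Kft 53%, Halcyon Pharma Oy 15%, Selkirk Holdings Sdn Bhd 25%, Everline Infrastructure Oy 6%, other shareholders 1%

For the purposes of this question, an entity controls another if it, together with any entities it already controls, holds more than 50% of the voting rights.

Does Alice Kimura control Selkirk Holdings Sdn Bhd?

Yes

Alice holds 75% of Halcyon, so Alice controls Halcyon.
Alice and Halcyon together hold 7% + 79% = 86% of Selkirk, so Alice controls Selkirk.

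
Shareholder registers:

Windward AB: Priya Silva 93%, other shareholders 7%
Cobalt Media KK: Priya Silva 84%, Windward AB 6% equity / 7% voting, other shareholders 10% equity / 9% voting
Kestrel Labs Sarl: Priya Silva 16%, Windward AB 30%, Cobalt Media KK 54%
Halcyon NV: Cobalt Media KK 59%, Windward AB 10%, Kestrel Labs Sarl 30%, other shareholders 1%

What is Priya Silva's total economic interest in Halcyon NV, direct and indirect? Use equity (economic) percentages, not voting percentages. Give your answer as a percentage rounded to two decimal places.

89.83%

Priya reaches Halcyon along 7 paths.
Via Cobalt: 84% × 59% = 49.56%.
Via Windward → Cobalt: 93% × 6% × 59% = 3.2922%.
Via Windward: 93% × 10% = 9.3%.
Via Kestrel: 16% × 30% = 4.8%.
Via Windward → Kestrel: 93% × 30% × 30% = 8.37%.
Via Cobalt → Kestrel: 84% × 54% × 30% = 13.608%.
Via Windward → Cobalt → Kestrel: 93% × 6% × 54% × 30% = 0.90396%.
Total: 49.56% + 3.2922% + 9.3% + 4.8% + 8.37% + 13.608% + 0.90396% = 89.83416%.
Rounded: 89.83%.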